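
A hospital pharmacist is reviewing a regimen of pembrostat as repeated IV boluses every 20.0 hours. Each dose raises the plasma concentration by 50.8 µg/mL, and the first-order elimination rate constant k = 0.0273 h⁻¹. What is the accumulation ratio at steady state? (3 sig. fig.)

2.38

Fraction remaining after one interval: e^(−kτ) = e^(−0.02730 × 20.0) = 0.5793
R = 1 / (1 − 0.5793) = 1 / 0.4207 ≈ 2.38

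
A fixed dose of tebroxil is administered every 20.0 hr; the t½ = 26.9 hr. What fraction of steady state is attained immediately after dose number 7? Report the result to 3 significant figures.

k = ln 2 / 26.9 = 0.02577 hr⁻¹
f_n = 1 − e^(−nkτ) = 1 − e^(−7 × 0.02577 × 20.0) = 1 − e^(−3.607) = 1 − 0.02712 ≈ 0.973

0.973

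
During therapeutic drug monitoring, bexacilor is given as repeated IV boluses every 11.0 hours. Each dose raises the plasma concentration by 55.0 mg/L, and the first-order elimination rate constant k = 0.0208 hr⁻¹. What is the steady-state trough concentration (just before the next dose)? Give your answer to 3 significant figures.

Fraction remaining after one interval: e^(−kτ) = e^(−0.02080 × 11.0) = 0.7955
R = 1 / (1 − 0.7955) = 4.890
Css,max = 55.0 × 4.890 = 268.9 mg/L
Css,min = Css,max × e^(−kτ) = 268.9 × 0.7955 ≈ 214 mg/L

214 mg/L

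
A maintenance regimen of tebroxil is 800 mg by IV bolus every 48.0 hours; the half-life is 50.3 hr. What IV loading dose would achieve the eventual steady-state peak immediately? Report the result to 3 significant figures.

k = ln 2 / 50.3 = 0.01378 hr⁻¹
Accumulation ratio R = 1 / (1 − e^(−kτ)) = 1 / (1 − e^(−0.01378×48.0)) = 1 / (1 − 0.5161) = 2.067
Loading dose = maintenance dose × R = 800 × 2.067 ≈ 1650 mg

1650 mg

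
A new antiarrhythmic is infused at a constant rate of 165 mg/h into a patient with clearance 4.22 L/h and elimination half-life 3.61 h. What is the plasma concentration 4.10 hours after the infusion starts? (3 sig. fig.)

Css = rate / CL = 165 / 4.22 = 39.10 µg/mL
k = ln 2 / 3.61 = 0.1920 h⁻¹
C(t) = Css (1 − e^(−kt)) = 39.10 × (1 − e^(−0.7872)) = 39.10 × 0.5449 ≈ 21.3 µg/mL

21.3 µg/mL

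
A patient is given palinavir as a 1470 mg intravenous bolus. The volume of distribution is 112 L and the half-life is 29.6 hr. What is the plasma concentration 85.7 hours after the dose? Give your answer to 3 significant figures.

C₀ = dose / V = 1470 / 112 = 13.12 mg/L
k = ln 2 / 29.6 = 0.02342 hr⁻¹
C(t) = C₀ e^(−kt) = 13.12 × e^(−0.02342 × 85.7) = 13.12 × e^(−2.007) = 13.12 × 0.1344 ≈ 1.76 mg/L

1.76 mg/L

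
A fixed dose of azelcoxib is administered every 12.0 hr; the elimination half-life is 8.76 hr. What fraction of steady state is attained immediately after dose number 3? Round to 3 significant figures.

0.942

k = ln 2 / 8.76 = 0.07913 hr⁻¹
f_n = 1 − e^(−nkτ) = 1 − e^(−3 × 0.07913 × 12.0) = 1 − e^(−2.849) = 1 − 0.05793 ≈ 0.942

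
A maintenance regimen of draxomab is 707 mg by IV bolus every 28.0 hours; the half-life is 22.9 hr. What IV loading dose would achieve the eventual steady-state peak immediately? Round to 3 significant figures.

k = ln 2 / 22.9 = 0.03027 hr⁻¹
Accumulation ratio R = 1 / (1 − e^(−kτ)) = 1 / (1 − e^(−0.03027×28.0)) = 1 / (1 − 0.4285) = 1.750
Loading dose = maintenance dose × R = 707 × 1.750 ≈ 1240 mg

1240 mg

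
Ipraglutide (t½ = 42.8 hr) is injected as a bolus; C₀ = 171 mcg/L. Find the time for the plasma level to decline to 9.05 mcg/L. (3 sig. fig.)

181 hours

k = ln 2 / 42.8 = 0.01620 hr⁻¹
C(t) = C₀ e^(−kt)  ⇒  t = ln(C₀/C) / k
t = ln(171/9.05) / 0.01620 = 2.939 / 0.01620 ≈ 181 hours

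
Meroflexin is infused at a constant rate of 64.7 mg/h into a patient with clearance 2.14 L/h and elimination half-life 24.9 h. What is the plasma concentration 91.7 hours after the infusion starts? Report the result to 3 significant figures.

27.9 mg/L

Css = rate / CL = 64.7 / 2.14 = 30.23 mg/L
k = ln 2 / 24.9 = 0.02784 h⁻¹
C(t) = Css (1 − e^(−kt)) = 30.23 × (1 − e^(−2.553)) = 30.23 × 0.9221 ≈ 27.9 mg/L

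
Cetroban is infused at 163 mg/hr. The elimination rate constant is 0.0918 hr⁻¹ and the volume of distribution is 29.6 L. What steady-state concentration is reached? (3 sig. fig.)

CL = k · V = 0.0918 × 29.6 = 2.717 L/hr
Css = rate / CL = 163 / 2.717 ≈ 60.0 µg/mL

60.0 µg/mL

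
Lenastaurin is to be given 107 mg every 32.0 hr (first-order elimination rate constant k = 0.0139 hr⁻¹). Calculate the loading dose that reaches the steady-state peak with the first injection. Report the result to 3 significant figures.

298 mg

Accumulation ratio R = 1 / (1 − e^(−kτ)) = 1 / (1 − e^(−0.01390×32.0)) = 1 / (1 − 0.6410) = 2.785
Loading dose = maintenance dose × R = 107 × 2.785 ≈ 298 mg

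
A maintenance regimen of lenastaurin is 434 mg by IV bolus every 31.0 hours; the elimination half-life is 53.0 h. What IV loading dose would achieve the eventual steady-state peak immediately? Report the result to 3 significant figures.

1300 mg

k = ln 2 / 53.0 = 0.01308 h⁻¹
Accumulation ratio R = 1 / (1 − e^(−kτ)) = 1 / (1 − e^(−0.01308×31.0)) = 1 / (1 − 0.6667) = 3.000
Loading dose = maintenance dose × R = 434 × 3.000 ≈ 1300 mg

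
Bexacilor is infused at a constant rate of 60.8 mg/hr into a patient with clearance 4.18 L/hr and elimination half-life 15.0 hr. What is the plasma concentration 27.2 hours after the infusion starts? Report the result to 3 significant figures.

Css = rate / CL = 60.8 / 4.18 = 14.55 mg/L
k = ln 2 / 15.0 = 0.04621 hr⁻¹
C(t) = Css (1 − e^(−kt)) = 14.55 × (1 − e^(−1.257)) = 14.55 × 0.7155 ≈ 10.4 mg/L

10.4 mg/L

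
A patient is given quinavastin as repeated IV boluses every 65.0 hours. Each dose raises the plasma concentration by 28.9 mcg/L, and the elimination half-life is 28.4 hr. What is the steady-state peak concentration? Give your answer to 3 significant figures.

36.3 mcg/L

k = ln 2 / 28.4 = 0.02441 hr⁻¹
Fraction remaining after one interval: e^(−kτ) = e^(−0.02441 × 65.0) = 0.2047
R = 1 / (1 − 0.2047) = 1.257
Css,max = 28.9 × 1.257 ≈ 36.3 mcg/L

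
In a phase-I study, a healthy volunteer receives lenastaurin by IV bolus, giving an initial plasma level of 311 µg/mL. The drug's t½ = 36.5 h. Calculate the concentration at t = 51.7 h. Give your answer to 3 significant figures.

117 µg/mL

k = ln 2 / 36.5 = 0.01899 h⁻¹
C(t) = C₀ e^(−kt) = 311 × e^(−0.01899 × 51.7) = 311 × e^(−0.9818) = 311 × 0.3746 ≈ 117 µg/mL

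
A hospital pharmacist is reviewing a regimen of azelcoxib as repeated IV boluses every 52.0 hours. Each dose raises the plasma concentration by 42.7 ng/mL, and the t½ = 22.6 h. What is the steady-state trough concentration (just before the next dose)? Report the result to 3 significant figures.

k = ln 2 / 22.6 = 0.03067 h⁻¹
Fraction remaining after one interval: e^(−kτ) = e^(−0.03067 × 52.0) = 0.2029
R = 1 / (1 − 0.2029) = 1.255
Css,max = 42.7 × 1.255 = 53.57 ng/mL
Css,min = Css,max × e^(−kτ) = 53.57 × 0.2029 ≈ 10.9 ng/mL

10.9 ng/mL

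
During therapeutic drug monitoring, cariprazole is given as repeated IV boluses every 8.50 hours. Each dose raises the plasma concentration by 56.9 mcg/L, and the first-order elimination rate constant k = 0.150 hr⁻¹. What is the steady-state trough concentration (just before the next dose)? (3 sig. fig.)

Fraction remaining after one interval: e^(−kτ) = e^(−0.1500 × 8.50) = 0.2794
R = 1 / (1 − 0.2794) = 1.388
Css,max = 56.9 × 1.388 = 78.97 mcg/L
Css,min = Css,max × e^(−kτ) = 78.97 × 0.2794 ≈ 22.1 mcg/L

22.1 mcg/L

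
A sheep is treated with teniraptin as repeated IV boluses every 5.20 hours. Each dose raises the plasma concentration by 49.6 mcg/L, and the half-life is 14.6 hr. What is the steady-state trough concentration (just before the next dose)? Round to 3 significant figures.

177 mcg/L

k = ln 2 / 14.6 = 0.04748 hr⁻¹
Fraction remaining after one interval: e^(−kτ) = e^(−0.04748 × 5.20) = 0.7812
R = 1 / (1 − 0.7812) = 4.571
Css,max = 49.6 × 4.571 = 226.7 mcg/L
Css,min = Css,max × e^(−kτ) = 226.7 × 0.7812 ≈ 177 mcg/L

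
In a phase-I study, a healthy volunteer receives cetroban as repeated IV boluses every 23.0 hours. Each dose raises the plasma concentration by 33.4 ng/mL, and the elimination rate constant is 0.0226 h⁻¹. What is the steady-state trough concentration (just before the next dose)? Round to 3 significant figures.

49.0 ng/mL

Fraction remaining after one interval: e^(−kτ) = e^(−0.02260 × 23.0) = 0.5946
R = 1 / (1 − 0.5946) = 2.467
Css,max = 33.4 × 2.467 = 82.40 ng/mL
Css,min = Css,max × e^(−kτ) = 82.40 × 0.5946 ≈ 49.0 ng/mL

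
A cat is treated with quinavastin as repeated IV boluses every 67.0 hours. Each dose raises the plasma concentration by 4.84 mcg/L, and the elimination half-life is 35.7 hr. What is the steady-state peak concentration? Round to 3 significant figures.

k = ln 2 / 35.7 = 0.01942 hr⁻¹
Fraction remaining after one interval: e^(−kτ) = e^(−0.01942 × 67.0) = 0.2723
R = 1 / (1 − 0.2723) = 1.374
Css,max = 4.84 × 1.374 ≈ 6.65 mcg/L

6.65 mcg/L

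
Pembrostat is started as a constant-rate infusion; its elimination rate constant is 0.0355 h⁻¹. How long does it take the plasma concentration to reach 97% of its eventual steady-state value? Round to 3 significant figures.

f = 1 − e^(−kt)  ⇒  t = −ln(1 − f) / k
t = −ln(1 − 0.97) / 0.03550 = 3.507 / 0.03550 ≈ 98.8 hours

98.8 hours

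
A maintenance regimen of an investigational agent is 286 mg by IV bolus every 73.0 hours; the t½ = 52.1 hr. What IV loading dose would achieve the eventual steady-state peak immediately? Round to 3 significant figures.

k = ln 2 / 52.1 = 0.01330 hr⁻¹
Accumulation ratio R = 1 / (1 − e^(−kτ)) = 1 / (1 − e^(−0.01330×73.0)) = 1 / (1 − 0.3786) = 1.609
Loading dose = maintenance dose × R = 286 × 1.609 ≈ 460 mg

460 mg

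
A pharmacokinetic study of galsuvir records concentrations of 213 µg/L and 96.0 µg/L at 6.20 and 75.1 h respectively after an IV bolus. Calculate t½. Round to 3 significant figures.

59.9 hours

k = ln(C₁/C₂) / (t₂ − t₁) = ln(213/96.0) / (75.1 − 6.20)
  = 0.7969 / 68.90 = 0.01157 h⁻¹
t½ = ln 2 / k = ln 2 / 0.01157 ≈ 59.9 hours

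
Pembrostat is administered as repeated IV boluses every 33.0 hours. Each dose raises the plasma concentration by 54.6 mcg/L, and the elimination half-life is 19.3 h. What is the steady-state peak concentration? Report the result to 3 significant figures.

78.6 mcg/L

k = ln 2 / 19.3 = 0.03591 h⁻¹
Fraction remaining after one interval: e^(−kτ) = e^(−0.03591 × 33.0) = 0.3057
R = 1 / (1 − 0.3057) = 1.440
Css,max = 54.6 × 1.440 ≈ 78.6 mcg/L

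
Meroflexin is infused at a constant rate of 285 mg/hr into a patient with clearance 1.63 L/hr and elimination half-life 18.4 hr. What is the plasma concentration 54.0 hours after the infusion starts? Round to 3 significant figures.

152 µg/mL

Css = rate / CL = 285 / 1.63 = 174.8 µg/mL
k = ln 2 / 18.4 = 0.03767 hr⁻¹
C(t) = Css (1 − e^(−kt)) = 174.8 × (1 − e^(−2.034)) = 174.8 × 0.8692 ≈ 152 µg/mL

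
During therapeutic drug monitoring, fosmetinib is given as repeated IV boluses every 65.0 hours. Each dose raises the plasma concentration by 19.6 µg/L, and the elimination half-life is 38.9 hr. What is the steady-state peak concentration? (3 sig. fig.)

k = ln 2 / 38.9 = 0.01782 hr⁻¹
Fraction remaining after one interval: e^(−kτ) = e^(−0.01782 × 65.0) = 0.3140
R = 1 / (1 − 0.3140) = 1.458
Css,max = 19.6 × 1.458 ≈ 28.6 µg/L

28.6 µg/L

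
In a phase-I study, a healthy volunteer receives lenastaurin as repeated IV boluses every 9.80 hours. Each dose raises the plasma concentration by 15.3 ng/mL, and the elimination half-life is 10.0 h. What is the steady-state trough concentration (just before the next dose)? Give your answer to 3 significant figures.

15.7 ng/mL

k = ln 2 / 10.0 = 0.06931 h⁻¹
Fraction remaining after one interval: e^(−kτ) = e^(−0.06931 × 9.80) = 0.5070
R = 1 / (1 − 0.5070) = 2.028
Css,max = 15.3 × 2.028 = 31.03 ng/mL
Css,min = Css,max × e^(−kτ) = 31.03 × 0.5070 ≈ 15.7 ng/mL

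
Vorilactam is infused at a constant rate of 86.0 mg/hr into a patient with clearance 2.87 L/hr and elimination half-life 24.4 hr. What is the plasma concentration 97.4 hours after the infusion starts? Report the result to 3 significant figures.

Css = rate / CL = 86.0 / 2.87 = 29.97 mg/L
k = ln 2 / 24.4 = 0.02841 hr⁻¹
C(t) = Css (1 − e^(−kt)) = 29.97 × (1 − e^(−2.767)) = 29.97 × 0.9371 ≈ 28.1 mg/L

28.1 mg/L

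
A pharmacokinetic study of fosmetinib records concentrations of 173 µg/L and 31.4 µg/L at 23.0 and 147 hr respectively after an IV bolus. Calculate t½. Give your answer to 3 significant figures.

k = ln(C₁/C₂) / (t₂ − t₁) = ln(173/31.4) / (147 − 23.0)
  = 1.706 / 124.0 = 0.01376 hr⁻¹
t½ = ln 2 / k = ln 2 / 0.01376 ≈ 50.4 hours

50.4 hours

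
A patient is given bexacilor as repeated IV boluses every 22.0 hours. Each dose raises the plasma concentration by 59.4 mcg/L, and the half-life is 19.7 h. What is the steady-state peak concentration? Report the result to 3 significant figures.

k = ln 2 / 19.7 = 0.03519 h⁻¹
Fraction remaining after one interval: e^(−kτ) = e^(−0.03519 × 22.0) = 0.4611
R = 1 / (1 − 0.4611) = 1.856
Css,max = 59.4 × 1.856 ≈ 110 mcg/L

110 mcg/L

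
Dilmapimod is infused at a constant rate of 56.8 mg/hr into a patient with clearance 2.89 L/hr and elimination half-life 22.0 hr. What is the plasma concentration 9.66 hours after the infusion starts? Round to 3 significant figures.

5.16 µg/mL

Css = rate / CL = 56.8 / 2.89 = 19.65 µg/mL
k = ln 2 / 22.0 = 0.03151 hr⁻¹
C(t) = Css (1 − e^(−kt)) = 19.65 × (1 − e^(−0.3044)) = 19.65 × 0.2624 ≈ 5.16 µg/mL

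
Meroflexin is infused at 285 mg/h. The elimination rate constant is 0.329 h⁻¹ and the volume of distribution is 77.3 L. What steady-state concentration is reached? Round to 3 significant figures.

CL = k · V = 0.329 × 77.3 = 25.43 L/h
Css = rate / CL = 285 / 25.43 ≈ 11.2 µg/mL

11.2 µg/mL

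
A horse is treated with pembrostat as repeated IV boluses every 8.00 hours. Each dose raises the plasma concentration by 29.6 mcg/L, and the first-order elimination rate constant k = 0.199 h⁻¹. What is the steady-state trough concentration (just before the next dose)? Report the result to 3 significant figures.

Fraction remaining after one interval: e^(−kτ) = e^(−0.1990 × 8.00) = 0.2035
R = 1 / (1 − 0.2035) = 1.256
Css,max = 29.6 × 1.256 = 37.16 mcg/L
Css,min = Css,max × e^(−kτ) = 37.16 × 0.2035 ≈ 7.56 mcg/L

7.56 mcg/L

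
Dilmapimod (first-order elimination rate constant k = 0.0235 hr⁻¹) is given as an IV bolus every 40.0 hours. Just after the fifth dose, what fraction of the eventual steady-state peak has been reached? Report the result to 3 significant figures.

0.991

f_n = 1 − e^(−nkτ) = 1 − e^(−5 × 0.02350 × 40.0) = 1 − e^(−4.700) = 1 − 0.009095 ≈ 0.991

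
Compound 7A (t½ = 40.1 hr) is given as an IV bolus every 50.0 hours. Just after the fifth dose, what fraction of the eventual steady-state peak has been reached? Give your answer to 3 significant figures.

k = ln 2 / 40.1 = 0.01729 hr⁻¹
f_n = 1 − e^(−nkτ) = 1 − e^(−5 × 0.01729 × 50.0) = 1 − e^(−4.321) = 1 − 0.01328 ≈ 0.987

0.987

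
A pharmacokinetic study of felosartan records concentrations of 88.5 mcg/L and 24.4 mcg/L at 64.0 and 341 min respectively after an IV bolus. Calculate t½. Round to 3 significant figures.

149 minutes

k = ln(C₁/C₂) / (t₂ − t₁) = ln(88.5/24.4) / (341 − 64.0)
  = 1.288 / 277.0 = 0.004651 min⁻¹
t½ = ln 2 / k = ln 2 / 0.004651 ≈ 149 minutes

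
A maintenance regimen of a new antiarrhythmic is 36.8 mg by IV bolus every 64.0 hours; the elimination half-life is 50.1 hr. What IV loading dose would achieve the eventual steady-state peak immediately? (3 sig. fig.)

k = ln 2 / 50.1 = 0.01384 hr⁻¹
Accumulation ratio R = 1 / (1 − e^(−kτ)) = 1 / (1 − e^(−0.01384×64.0)) = 1 / (1 − 0.4125) = 1.702
Loading dose = maintenance dose × R = 36.8 × 1.702 ≈ 62.6 mg

62.6 mg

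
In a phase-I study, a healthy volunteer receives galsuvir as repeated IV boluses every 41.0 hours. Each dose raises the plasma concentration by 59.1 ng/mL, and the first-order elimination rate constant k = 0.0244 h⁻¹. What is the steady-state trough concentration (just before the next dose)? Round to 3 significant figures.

34.4 ng/mL

Fraction remaining after one interval: e^(−kτ) = e^(−0.02440 × 41.0) = 0.3677
R = 1 / (1 − 0.3677) = 1.582
Css,max = 59.1 × 1.582 = 93.47 ng/mL
Css,min = Css,max × e^(−kτ) = 93.47 × 0.3677 ≈ 34.4 ng/mL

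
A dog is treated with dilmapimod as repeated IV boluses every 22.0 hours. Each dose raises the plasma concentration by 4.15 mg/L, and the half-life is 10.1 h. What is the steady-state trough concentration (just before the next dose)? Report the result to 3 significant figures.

1.18 mg/L

k = ln 2 / 10.1 = 0.06863 h⁻¹
Fraction remaining after one interval: e^(−kτ) = e^(−0.06863 × 22.0) = 0.2209
R = 1 / (1 − 0.2209) = 1.284
Css,max = 4.15 × 1.284 = 5.327 mg/L
Css,min = Css,max × e^(−kτ) = 5.327 × 0.2209 ≈ 1.18 mg/L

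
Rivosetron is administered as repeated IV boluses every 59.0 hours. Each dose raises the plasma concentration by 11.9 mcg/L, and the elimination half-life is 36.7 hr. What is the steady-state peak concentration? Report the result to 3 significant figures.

k = ln 2 / 36.7 = 0.01889 hr⁻¹
Fraction remaining after one interval: e^(−kτ) = e^(−0.01889 × 59.0) = 0.3281
R = 1 / (1 − 0.3281) = 1.488
Css,max = 11.9 × 1.488 ≈ 17.7 mcg/L

17.7 mcg/L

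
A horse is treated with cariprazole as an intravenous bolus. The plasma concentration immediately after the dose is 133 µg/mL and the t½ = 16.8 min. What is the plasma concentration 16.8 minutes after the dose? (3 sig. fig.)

k = ln 2 / 16.8 = 0.04126 min⁻¹
C(t) = C₀ e^(−kt) = 133 × e^(−0.04126 × 16.8) = 133 × e^(−0.6931) = 133 × 0.5000 ≈ 66.5 µg/mL

66.5 µg/mL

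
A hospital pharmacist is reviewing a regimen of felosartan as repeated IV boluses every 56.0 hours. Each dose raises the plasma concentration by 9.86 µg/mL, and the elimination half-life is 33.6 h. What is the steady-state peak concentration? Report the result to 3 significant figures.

k = ln 2 / 33.6 = 0.02063 h⁻¹
Fraction remaining after one interval: e^(−kτ) = e^(−0.02063 × 56.0) = 0.3150
R = 1 / (1 − 0.3150) = 1.460
Css,max = 9.86 × 1.460 ≈ 14.4 µg/mL

14.4 µg/mL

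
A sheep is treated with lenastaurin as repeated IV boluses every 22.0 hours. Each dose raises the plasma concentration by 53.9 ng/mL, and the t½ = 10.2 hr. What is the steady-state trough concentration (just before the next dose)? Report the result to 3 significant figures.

k = ln 2 / 10.2 = 0.06796 hr⁻¹
Fraction remaining after one interval: e^(−kτ) = e^(−0.06796 × 22.0) = 0.2242
R = 1 / (1 − 0.2242) = 1.289
Css,max = 53.9 × 1.289 = 69.48 ng/mL
Css,min = Css,max × e^(−kτ) = 69.48 × 0.2242 ≈ 15.6 ng/mL

15.6 ng/mL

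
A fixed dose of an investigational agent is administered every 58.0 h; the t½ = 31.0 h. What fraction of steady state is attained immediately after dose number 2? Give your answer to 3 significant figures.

k = ln 2 / 31.0 = 0.02236 h⁻¹
f_n = 1 − e^(−nkτ) = 1 − e^(−2 × 0.02236 × 58.0) = 1 − e^(−2.594) = 1 − 0.07474 ≈ 0.925

0.925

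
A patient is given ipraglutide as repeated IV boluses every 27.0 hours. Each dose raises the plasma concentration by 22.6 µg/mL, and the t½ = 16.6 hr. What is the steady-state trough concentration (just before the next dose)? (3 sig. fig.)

k = ln 2 / 16.6 = 0.04176 hr⁻¹
Fraction remaining after one interval: e^(−kτ) = e^(−0.04176 × 27.0) = 0.3239
R = 1 / (1 − 0.3239) = 1.479
Css,max = 22.6 × 1.479 = 33.43 µg/mL
Css,min = Css,max × e^(−kτ) = 33.43 × 0.3239 ≈ 10.8 µg/mL

10.8 µg/mL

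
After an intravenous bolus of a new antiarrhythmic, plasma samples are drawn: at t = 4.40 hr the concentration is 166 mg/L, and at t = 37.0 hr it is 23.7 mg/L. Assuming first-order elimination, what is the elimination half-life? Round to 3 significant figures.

k = ln(C₁/C₂) / (t₂ − t₁) = ln(166/23.7) / (37.0 − 4.40)
  = 1.947 / 32.60 = 0.05971 hr⁻¹
t½ = ln 2 / k = ln 2 / 0.05971 ≈ 11.6 hours

11.6 hours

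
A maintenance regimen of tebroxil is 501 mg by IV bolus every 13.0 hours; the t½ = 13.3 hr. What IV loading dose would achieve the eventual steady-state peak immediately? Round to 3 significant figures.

k = ln 2 / 13.3 = 0.05212 hr⁻¹
Accumulation ratio R = 1 / (1 − e^(−kτ)) = 1 / (1 − e^(−0.05212×13.0)) = 1 / (1 − 0.5079) = 2.032
Loading dose = maintenance dose × R = 501 × 2.032 ≈ 1020 mg

1020 mg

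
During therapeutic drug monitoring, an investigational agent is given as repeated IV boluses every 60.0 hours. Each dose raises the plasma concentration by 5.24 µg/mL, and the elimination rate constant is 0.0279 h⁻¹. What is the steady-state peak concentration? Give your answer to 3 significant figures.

Fraction remaining after one interval: e^(−kτ) = e^(−0.02790 × 60.0) = 0.1875
R = 1 / (1 − 0.1875) = 1.231
Css,max = 5.24 × 1.231 ≈ 6.45 µg/mL

6.45 µg/mL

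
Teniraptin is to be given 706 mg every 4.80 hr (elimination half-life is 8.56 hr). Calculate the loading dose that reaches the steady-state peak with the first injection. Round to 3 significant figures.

k = ln 2 / 8.56 = 0.08098 hr⁻¹
Accumulation ratio R = 1 / (1 − e^(−kτ)) = 1 / (1 − e^(−0.08098×4.80)) = 1 / (1 − 0.6780) = 3.105
Loading dose = maintenance dose × R = 706 × 3.105 ≈ 2190 mg

2190 mg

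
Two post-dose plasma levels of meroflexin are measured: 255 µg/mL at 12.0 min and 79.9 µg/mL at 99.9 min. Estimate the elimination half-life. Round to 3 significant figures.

52.5 minutes

k = ln(C₁/C₂) / (t₂ − t₁) = ln(255/79.9) / (99.9 − 12.0)
  = 1.160 / 87.90 = 0.01320 min⁻¹
t½ = ln 2 / k = ln 2 / 0.01320 ≈ 52.5 minutes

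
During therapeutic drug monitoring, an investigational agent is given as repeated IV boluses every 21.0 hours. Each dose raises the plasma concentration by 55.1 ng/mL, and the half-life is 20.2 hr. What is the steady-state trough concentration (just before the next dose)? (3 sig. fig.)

52.2 ng/mL

k = ln 2 / 20.2 = 0.03431 hr⁻¹
Fraction remaining after one interval: e^(−kτ) = e^(−0.03431 × 21.0) = 0.4865
R = 1 / (1 − 0.4865) = 1.947
Css,max = 55.1 × 1.947 = 107.3 ng/mL
Css,min = Css,max × e^(−kτ) = 107.3 × 0.4865 ≈ 52.2 ng/mL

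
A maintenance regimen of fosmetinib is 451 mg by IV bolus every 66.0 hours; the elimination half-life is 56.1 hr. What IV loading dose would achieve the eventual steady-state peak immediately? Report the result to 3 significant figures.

809 mg

k = ln 2 / 56.1 = 0.01236 hr⁻¹
Accumulation ratio R = 1 / (1 − e^(−kτ)) = 1 / (1 − e^(−0.01236×66.0)) = 1 / (1 − 0.4424) = 1.794
Loading dose = maintenance dose × R = 451 × 1.794 ≈ 809 mg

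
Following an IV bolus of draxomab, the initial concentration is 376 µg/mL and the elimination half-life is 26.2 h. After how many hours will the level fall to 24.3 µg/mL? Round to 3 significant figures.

104 hours

k = ln 2 / 26.2 = 0.02646 h⁻¹
C(t) = C₀ e^(−kt)  ⇒  t = ln(C₀/C) / k
t = ln(376/24.3) / 0.02646 = 2.739 / 0.02646 ≈ 104 hours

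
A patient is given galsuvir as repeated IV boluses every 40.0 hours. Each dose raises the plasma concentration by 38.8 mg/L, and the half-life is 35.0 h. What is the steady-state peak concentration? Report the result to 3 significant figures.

k = ln 2 / 35.0 = 0.01980 h⁻¹
Fraction remaining after one interval: e^(−kτ) = e^(−0.01980 × 40.0) = 0.4529
R = 1 / (1 − 0.4529) = 1.828
Css,max = 38.8 × 1.828 ≈ 70.9 mg/L

70.9 mg/L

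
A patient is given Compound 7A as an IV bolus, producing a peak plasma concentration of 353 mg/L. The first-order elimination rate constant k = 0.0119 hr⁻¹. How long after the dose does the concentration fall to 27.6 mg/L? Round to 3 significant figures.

C(t) = C₀ e^(−kt)  ⇒  t = ln(C₀/C) / k
t = ln(353/27.6) / 0.01190 = 2.549 / 0.01190 ≈ 214 hours

214 hours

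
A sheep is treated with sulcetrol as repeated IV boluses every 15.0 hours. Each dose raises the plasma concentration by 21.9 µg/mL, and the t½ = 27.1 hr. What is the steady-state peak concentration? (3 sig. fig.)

68.7 µg/mL

k = ln 2 / 27.1 = 0.02558 hr⁻¹
Fraction remaining after one interval: e^(−kτ) = e^(−0.02558 × 15.0) = 0.6814
R = 1 / (1 − 0.6814) = 3.138
Css,max = 21.9 × 3.138 ≈ 68.7 µg/mL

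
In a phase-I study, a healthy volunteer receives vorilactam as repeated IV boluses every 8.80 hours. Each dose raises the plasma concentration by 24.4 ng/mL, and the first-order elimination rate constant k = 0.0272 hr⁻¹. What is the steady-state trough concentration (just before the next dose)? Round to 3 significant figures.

90.2 ng/mL

Fraction remaining after one interval: e^(−kτ) = e^(−0.02720 × 8.80) = 0.7871
R = 1 / (1 − 0.7871) = 4.698
Css,max = 24.4 × 4.698 = 114.6 ng/mL
Css,min = Css,max × e^(−kτ) = 114.6 × 0.7871 ≈ 90.2 ng/mL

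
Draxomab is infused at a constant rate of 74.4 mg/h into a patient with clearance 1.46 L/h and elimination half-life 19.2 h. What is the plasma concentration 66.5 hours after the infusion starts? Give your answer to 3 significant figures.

46.3 µg/mL

Css = rate / CL = 74.4 / 1.46 = 50.96 µg/mL
k = ln 2 / 19.2 = 0.03610 h⁻¹
C(t) = Css (1 − e^(−kt)) = 50.96 × (1 − e^(−2.401)) = 50.96 × 0.9093 ≈ 46.3 µg/mL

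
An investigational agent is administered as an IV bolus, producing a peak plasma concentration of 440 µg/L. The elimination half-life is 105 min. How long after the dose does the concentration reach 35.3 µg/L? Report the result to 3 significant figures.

382 minutes

k = ln 2 / 105 = 0.006601 min⁻¹
C(t) = C₀ e^(−kt)  ⇒  t = ln(C₀/C) / k
t = ln(440/35.3) / 0.006601 = 2.523 / 0.006601 ≈ 382 minutes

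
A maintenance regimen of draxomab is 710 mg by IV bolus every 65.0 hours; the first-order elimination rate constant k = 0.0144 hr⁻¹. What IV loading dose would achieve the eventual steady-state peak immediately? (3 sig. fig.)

Accumulation ratio R = 1 / (1 − e^(−kτ)) = 1 / (1 − e^(−0.01440×65.0)) = 1 / (1 − 0.3922) = 1.645
Loading dose = maintenance dose × R = 710 × 1.645 ≈ 1170 mg

1170 mg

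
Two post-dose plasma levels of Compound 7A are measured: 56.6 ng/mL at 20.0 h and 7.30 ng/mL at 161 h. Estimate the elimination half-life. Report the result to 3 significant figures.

k = ln(C₁/C₂) / (t₂ − t₁) = ln(56.6/7.30) / (161 − 20.0)
  = 2.048 / 141.0 = 0.01453 h⁻¹
t½ = ln 2 / k = ln 2 / 0.01453 ≈ 47.7 hours

47.7 hours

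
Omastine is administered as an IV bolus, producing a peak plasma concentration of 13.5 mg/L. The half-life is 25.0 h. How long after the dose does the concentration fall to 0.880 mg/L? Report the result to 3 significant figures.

k = ln 2 / 25.0 = 0.02773 h⁻¹
C(t) = C₀ e^(−kt)  ⇒  t = ln(C₀/C) / k
t = ln(13.5/0.880) / 0.02773 = 2.731 / 0.02773 ≈ 98.5 hours

98.5 hours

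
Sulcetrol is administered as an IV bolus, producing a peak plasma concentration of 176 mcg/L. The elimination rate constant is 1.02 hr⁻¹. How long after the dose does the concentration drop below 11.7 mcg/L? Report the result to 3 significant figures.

C(t) = C₀ e^(−kt)  ⇒  t = ln(C₀/C) / k
t = ln(176/11.7) / 1.020 = 2.711 / 1.020 ≈ 2.66 hours

2.66 hours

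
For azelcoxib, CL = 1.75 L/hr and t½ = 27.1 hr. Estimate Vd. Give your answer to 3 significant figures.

68.4 L

k = ln 2 / t½ = ln 2 / 27.1 = 0.02558 hr⁻¹
V = CL / k = 1.75 / 0.02558 ≈ 68.4 L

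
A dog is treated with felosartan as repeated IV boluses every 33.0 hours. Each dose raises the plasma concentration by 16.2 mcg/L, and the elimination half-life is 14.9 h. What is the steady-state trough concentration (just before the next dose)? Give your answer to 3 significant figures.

k = ln 2 / 14.9 = 0.04652 h⁻¹
Fraction remaining after one interval: e^(−kτ) = e^(−0.04652 × 33.0) = 0.2154
R = 1 / (1 − 0.2154) = 1.275
Css,max = 16.2 × 1.275 = 20.65 mcg/L
Css,min = Css,max × e^(−kτ) = 20.65 × 0.2154 ≈ 4.45 mcg/L

4.45 mcg/L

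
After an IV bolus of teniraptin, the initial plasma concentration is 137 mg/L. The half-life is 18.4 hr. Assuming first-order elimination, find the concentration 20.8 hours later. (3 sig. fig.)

62.6 mg/L

k = ln 2 / 18.4 = 0.03767 hr⁻¹
20.8 hr is 1.130 half-lives, so C = 137 × (1/2)^1.130 = 137 × 0.4568 ≈ 62.6 mg/L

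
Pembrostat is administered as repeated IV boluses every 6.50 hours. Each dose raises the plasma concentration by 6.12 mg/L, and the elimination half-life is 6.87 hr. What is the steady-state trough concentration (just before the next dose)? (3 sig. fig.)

6.60 mg/L

k = ln 2 / 6.87 = 0.1009 hr⁻¹
Fraction remaining after one interval: e^(−kτ) = e^(−0.1009 × 6.50) = 0.5190
R = 1 / (1 − 0.5190) = 2.079
Css,max = 6.12 × 2.079 = 12.72 mg/L
Css,min = Css,max × e^(−kτ) = 12.72 × 0.5190 ≈ 6.60 mg/L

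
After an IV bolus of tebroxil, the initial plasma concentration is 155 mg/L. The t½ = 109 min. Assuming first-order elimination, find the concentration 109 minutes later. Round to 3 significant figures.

77.5 mg/L

k = ln 2 / 109 = 0.006359 min⁻¹
C(t) = C₀ e^(−kt) = 155 × e^(−0.006359 × 109) = 155 × e^(−0.6931) = 155 × 0.5000 ≈ 77.5 mg/L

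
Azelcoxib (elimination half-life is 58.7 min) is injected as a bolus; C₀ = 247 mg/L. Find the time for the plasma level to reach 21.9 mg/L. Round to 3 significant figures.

k = ln 2 / 58.7 = 0.01181 min⁻¹
C(t) = C₀ e^(−kt)  ⇒  t = ln(C₀/C) / k
t = ln(247/21.9) / 0.01181 = 2.423 / 0.01181 ≈ 205 minutes

205 minutes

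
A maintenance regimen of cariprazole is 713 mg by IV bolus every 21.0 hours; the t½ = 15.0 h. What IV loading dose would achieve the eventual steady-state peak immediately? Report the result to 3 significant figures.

k = ln 2 / 15.0 = 0.04621 h⁻¹
Accumulation ratio R = 1 / (1 − e^(−kτ)) = 1 / (1 − e^(−0.04621×21.0)) = 1 / (1 − 0.3789) = 1.610
Loading dose = maintenance dose × R = 713 × 1.610 ≈ 1150 mg

1150 mg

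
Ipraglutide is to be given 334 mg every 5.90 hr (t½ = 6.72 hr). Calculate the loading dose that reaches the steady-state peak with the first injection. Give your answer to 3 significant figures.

k = ln 2 / 6.72 = 0.1031 hr⁻¹
Accumulation ratio R = 1 / (1 − e^(−kτ)) = 1 / (1 − e^(−0.1031×5.90)) = 1 / (1 − 0.5441) = 2.194
Loading dose = maintenance dose × R = 334 × 2.194 ≈ 733 mg

733 mg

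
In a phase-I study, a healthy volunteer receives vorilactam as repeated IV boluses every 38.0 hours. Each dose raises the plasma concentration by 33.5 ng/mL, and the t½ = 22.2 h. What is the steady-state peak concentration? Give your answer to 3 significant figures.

48.2 ng/mL

k = ln 2 / 22.2 = 0.03122 h⁻¹
Fraction remaining after one interval: e^(−kτ) = e^(−0.03122 × 38.0) = 0.3053
R = 1 / (1 − 0.3053) = 1.439
Css,max = 33.5 × 1.439 ≈ 48.2 ng/mL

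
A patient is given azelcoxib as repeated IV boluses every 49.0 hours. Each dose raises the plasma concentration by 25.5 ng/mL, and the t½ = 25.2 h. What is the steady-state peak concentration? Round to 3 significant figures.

34.5 ng/mL

k = ln 2 / 25.2 = 0.02751 h⁻¹
Fraction remaining after one interval: e^(−kτ) = e^(−0.02751 × 49.0) = 0.2598
R = 1 / (1 − 0.2598) = 1.351
Css,max = 25.5 × 1.351 ≈ 34.5 ng/mL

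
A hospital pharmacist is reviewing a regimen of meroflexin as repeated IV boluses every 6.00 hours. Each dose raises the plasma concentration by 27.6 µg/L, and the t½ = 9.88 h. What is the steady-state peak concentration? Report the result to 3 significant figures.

k = ln 2 / 9.88 = 0.07016 h⁻¹
Fraction remaining after one interval: e^(−kτ) = e^(−0.07016 × 6.00) = 0.6564
R = 1 / (1 − 0.6564) = 2.911
Css,max = 27.6 × 2.911 ≈ 80.3 µg/L

80.3 µg/L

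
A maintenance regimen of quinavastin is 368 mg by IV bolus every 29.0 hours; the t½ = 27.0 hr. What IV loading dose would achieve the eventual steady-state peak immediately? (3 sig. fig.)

k = ln 2 / 27.0 = 0.02567 hr⁻¹
Accumulation ratio R = 1 / (1 − e^(−kτ)) = 1 / (1 − e^(−0.02567×29.0)) = 1 / (1 − 0.4750) = 1.905
Loading dose = maintenance dose × R = 368 × 1.905 ≈ 701 mg

701 mg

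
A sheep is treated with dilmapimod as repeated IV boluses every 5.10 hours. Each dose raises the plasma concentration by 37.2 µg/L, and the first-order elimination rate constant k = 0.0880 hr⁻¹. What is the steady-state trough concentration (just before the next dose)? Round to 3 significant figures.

65.7 µg/L

Fraction remaining after one interval: e^(−kτ) = e^(−0.08800 × 5.10) = 0.6384
R = 1 / (1 − 0.6384) = 2.765
Css,max = 37.2 × 2.765 = 102.9 µg/L
Css,min = Css,max × e^(−kτ) = 102.9 × 0.6384 ≈ 65.7 µg/L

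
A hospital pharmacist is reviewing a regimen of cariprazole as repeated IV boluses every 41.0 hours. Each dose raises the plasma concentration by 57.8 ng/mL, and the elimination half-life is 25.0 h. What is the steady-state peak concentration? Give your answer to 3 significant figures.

85.1 ng/mL

k = ln 2 / 25.0 = 0.02773 h⁻¹
Fraction remaining after one interval: e^(−kτ) = e^(−0.02773 × 41.0) = 0.3209
R = 1 / (1 − 0.3209) = 1.472
Css,max = 57.8 × 1.472 ≈ 85.1 ng/mL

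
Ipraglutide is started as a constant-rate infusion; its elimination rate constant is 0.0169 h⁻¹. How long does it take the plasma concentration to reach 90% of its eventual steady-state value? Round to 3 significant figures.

136 hours

f = 1 − e^(−kt)  ⇒  t = −ln(1 − f) / k
t = −ln(1 − 0.9) / 0.01690 = 2.303 / 0.01690 ≈ 136 hours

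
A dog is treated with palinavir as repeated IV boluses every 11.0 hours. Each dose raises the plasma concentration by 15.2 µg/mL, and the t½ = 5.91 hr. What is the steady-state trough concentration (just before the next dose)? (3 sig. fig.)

5.77 µg/mL

k = ln 2 / 5.91 = 0.1173 hr⁻¹
Fraction remaining after one interval: e^(−kτ) = e^(−0.1173 × 11.0) = 0.2752
R = 1 / (1 − 0.2752) = 1.380
Css,max = 15.2 × 1.380 = 20.97 µg/mL
Css,min = Css,max × e^(−kτ) = 20.97 × 0.2752 ≈ 5.77 µg/mL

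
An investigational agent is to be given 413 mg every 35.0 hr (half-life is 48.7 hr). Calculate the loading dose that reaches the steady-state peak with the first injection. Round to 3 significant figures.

k = ln 2 / 48.7 = 0.01423 hr⁻¹
Accumulation ratio R = 1 / (1 − e^(−kτ)) = 1 / (1 − e^(−0.01423×35.0)) = 1 / (1 − 0.6077) = 2.549
Loading dose = maintenance dose × R = 413 × 2.549 ≈ 1050 mg

1050 mg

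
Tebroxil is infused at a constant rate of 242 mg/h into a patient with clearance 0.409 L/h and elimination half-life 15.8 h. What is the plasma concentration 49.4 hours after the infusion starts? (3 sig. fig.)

Css = rate / CL = 242 / 0.409 = 591.7 mg/L
k = ln 2 / 15.8 = 0.04387 h⁻¹
C(t) = Css (1 − e^(−kt)) = 591.7 × (1 − e^(−2.167)) = 591.7 × 0.8855 ≈ 524 mg/L

524 mg/L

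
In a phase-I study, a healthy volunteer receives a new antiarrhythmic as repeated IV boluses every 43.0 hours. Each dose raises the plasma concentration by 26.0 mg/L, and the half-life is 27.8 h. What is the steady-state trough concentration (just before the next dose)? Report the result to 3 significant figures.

k = ln 2 / 27.8 = 0.02493 h⁻¹
Fraction remaining after one interval: e^(−kτ) = e^(−0.02493 × 43.0) = 0.3423
R = 1 / (1 − 0.3423) = 1.520
Css,max = 26.0 × 1.520 = 39.53 mg/L
Css,min = Css,max × e^(−kτ) = 39.53 × 0.3423 ≈ 13.5 mg/L

13.5 mg/L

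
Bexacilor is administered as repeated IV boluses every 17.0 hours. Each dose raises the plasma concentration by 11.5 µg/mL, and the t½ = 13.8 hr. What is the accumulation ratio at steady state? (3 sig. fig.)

k = ln 2 / 13.8 = 0.05023 hr⁻¹
Fraction remaining after one interval: e^(−kτ) = e^(−0.05023 × 17.0) = 0.4258
R = 1 / (1 − 0.4258) = 1 / 0.5742 ≈ 1.74

1.74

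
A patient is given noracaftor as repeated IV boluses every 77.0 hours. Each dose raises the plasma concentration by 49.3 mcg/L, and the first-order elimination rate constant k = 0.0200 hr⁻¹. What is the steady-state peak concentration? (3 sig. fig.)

62.8 mcg/L

Fraction remaining after one interval: e^(−kτ) = e^(−0.02000 × 77.0) = 0.2144
R = 1 / (1 − 0.2144) = 1.273
Css,max = 49.3 × 1.273 ≈ 62.8 mcg/L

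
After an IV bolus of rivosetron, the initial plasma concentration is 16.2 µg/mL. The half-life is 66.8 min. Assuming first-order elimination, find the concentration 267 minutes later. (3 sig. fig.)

1.01 µg/mL

k = ln 2 / 66.8 = 0.01038 min⁻¹
267 min is 3.997 half-lives, so C = 16.2 × (1/2)^3.997 = 16.2 × 0.06263 ≈ 1.01 µg/mL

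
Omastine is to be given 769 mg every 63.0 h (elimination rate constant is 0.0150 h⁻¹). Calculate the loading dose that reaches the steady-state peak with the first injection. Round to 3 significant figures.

1260 mg

Accumulation ratio R = 1 / (1 − e^(−kτ)) = 1 / (1 − e^(−0.01500×63.0)) = 1 / (1 − 0.3887) = 1.636
Loading dose = maintenance dose × R = 769 × 1.636 ≈ 1260 mg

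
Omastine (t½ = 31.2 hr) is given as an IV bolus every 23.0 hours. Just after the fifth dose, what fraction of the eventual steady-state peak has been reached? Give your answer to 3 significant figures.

k = ln 2 / 31.2 = 0.02222 hr⁻¹
f_n = 1 − e^(−nkτ) = 1 − e^(−5 × 0.02222 × 23.0) = 1 − e^(−2.555) = 1 − 0.07770 ≈ 0.922

0.922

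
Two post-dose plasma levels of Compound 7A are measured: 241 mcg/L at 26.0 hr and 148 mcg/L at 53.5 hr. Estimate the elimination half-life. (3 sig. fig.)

39.1 hours

k = ln(C₁/C₂) / (t₂ − t₁) = ln(241/148) / (53.5 − 26.0)
  = 0.4876 / 27.50 = 0.01773 hr⁻¹
t½ = ln 2 / k = ln 2 / 0.01773 ≈ 39.1 hours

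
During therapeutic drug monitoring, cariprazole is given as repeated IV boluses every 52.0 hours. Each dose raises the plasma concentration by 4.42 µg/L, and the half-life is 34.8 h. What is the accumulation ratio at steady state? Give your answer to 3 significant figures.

1.55

k = ln 2 / 34.8 = 0.01992 h⁻¹
Fraction remaining after one interval: e^(−kτ) = e^(−0.01992 × 52.0) = 0.3550
R = 1 / (1 − 0.3550) = 1 / 0.6450 ≈ 1.55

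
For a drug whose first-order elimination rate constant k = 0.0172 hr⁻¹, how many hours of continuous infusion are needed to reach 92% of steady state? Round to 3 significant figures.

f = 1 − e^(−kt)  ⇒  t = −ln(1 − f) / k
t = −ln(1 − 0.92) / 0.01720 = 2.526 / 0.01720 ≈ 147 hours

147 hours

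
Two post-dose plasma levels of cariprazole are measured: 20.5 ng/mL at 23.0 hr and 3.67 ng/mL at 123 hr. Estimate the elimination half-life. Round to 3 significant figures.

40.3 hours

k = ln(C₁/C₂) / (t₂ − t₁) = ln(20.5/3.67) / (123 − 23.0)
  = 1.720 / 100.0 = 0.01720 hr⁻¹
t½ = ln 2 / k = ln 2 / 0.01720 ≈ 40.3 hours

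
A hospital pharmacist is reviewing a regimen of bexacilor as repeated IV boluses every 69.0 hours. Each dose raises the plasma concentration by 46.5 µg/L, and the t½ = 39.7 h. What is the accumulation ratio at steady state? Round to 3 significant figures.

k = ln 2 / 39.7 = 0.01746 h⁻¹
Fraction remaining after one interval: e^(−kτ) = e^(−0.01746 × 69.0) = 0.2998
R = 1 / (1 − 0.2998) = 1 / 0.7002 ≈ 1.43

1.43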